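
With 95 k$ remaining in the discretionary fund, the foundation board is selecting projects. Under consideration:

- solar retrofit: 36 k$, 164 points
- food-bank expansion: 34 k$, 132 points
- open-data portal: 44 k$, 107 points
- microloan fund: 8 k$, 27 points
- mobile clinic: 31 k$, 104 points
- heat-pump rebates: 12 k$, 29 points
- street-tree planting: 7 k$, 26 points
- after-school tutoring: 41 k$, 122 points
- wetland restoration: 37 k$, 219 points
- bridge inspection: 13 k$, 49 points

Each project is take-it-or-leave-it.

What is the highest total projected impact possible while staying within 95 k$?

By projected impact per k$: wetland restoration 5.92, solar retrofit 4.56, food-bank expansion 3.88, bridge inspection 3.77 lead.
Taking the top-ratio projects first gives solar retrofit + street-tree planting + wetland restoration + bridge inspection for 458 (93 k$).
The 7 k$ tied up in street-tree planting is better spent on microloan fund — total rises to 459 (94 k$).

459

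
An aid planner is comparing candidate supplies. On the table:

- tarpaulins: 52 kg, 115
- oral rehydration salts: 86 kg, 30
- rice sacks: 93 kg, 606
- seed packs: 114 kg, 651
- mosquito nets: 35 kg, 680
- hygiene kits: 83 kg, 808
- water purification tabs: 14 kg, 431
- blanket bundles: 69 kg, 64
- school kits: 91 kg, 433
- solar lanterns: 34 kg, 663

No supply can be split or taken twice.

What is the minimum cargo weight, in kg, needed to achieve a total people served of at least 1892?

Minimise kg subject to total people served ≥ 1892.
hygiene kits + water purification tabs + solar lanterns reaches 1902 using 131 kg.
Any bundle with less than 131 kg falls short of 1892.

131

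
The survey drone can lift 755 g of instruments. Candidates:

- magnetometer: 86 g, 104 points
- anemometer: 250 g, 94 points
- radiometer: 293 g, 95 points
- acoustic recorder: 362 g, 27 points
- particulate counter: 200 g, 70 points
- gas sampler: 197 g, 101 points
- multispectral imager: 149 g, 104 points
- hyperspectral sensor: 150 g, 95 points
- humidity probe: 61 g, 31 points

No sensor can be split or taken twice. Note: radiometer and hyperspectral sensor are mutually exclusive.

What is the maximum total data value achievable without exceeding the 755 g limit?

435

Taking magnetometer + gas sampler + multispectral imager + hyperspectral sensor + humidity probe: 643 g used, 435 in data value.
Next best is magnetometer + anemometer + gas sampler + multispectral imager + humidity probe at 434 (743 g) — short by 1.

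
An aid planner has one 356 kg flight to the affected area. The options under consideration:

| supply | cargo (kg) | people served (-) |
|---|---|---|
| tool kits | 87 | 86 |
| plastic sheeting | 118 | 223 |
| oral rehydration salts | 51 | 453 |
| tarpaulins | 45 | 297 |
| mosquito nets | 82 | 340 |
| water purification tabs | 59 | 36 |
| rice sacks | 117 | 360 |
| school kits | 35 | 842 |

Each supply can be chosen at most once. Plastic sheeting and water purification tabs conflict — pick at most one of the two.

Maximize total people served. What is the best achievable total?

2292

Taking oral rehydration salts + tarpaulins + mosquito nets + rice sacks + school kits: 330 kg used, 2292 in people served.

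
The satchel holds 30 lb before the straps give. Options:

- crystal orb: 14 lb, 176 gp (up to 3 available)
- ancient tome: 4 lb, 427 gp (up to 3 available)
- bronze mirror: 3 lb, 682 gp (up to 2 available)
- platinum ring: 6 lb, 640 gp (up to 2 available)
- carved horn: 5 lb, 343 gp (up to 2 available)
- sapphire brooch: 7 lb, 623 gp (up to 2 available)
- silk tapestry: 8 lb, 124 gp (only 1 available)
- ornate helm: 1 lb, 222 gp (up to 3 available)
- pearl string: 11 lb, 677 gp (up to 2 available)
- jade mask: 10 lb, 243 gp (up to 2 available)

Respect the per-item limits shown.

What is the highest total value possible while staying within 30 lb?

Greedy by ratio would take 3×ancient tome + 2×bronze mirror + platinum ring + 3×ornate helm: 27 lb used, total 3951.
Replace ancient tome with platinum ring: the trade gains 213 net, giving 4164 at 29 lb.

4164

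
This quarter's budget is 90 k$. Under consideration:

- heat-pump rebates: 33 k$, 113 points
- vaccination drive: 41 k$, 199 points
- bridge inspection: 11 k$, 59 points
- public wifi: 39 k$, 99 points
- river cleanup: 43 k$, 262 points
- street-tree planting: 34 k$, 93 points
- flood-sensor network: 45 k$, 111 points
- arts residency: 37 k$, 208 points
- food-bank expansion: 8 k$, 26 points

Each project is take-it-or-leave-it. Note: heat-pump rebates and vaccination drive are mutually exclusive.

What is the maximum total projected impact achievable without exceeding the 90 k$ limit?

496

Best packing: river cleanup + arts residency + food-bank expansion — 88 k$, 496 total.
That's the maximum — no feasible swap from here does better than 496.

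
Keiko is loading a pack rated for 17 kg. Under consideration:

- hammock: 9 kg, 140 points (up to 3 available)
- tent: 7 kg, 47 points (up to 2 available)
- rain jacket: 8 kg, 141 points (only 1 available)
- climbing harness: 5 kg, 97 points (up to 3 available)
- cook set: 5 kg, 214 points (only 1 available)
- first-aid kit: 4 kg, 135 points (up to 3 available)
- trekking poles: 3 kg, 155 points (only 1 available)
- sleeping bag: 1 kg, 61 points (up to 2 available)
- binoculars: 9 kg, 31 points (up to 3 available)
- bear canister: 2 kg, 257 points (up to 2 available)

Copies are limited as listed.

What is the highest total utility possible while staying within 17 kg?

Greedy by ratio would take cook set + trekking poles + 2×sleeping bag + 2×bear canister: 14 kg used, total 1005.
Replace sleeping bag with first-aid kit: the trade gains 74 net, giving 1079 at 17 kg.

1079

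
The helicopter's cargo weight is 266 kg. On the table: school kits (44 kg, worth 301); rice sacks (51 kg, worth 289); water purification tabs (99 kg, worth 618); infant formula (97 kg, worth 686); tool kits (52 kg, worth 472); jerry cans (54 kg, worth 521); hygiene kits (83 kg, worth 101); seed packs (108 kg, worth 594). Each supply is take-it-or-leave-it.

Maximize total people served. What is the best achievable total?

1980

Best packing: school kits + infant formula + tool kits + jerry cans — 247 kg, 1980 total.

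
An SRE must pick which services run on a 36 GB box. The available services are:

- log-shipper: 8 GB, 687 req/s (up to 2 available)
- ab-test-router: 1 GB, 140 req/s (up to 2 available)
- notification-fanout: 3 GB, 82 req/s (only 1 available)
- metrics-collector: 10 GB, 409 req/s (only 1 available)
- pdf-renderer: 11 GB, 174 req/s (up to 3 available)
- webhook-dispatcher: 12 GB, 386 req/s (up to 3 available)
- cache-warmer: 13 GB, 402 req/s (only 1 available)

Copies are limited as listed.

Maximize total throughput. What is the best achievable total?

Density check — ab-test-router 140.00, log-shipper 85.88, metrics-collector 40.90, webhook-dispatcher 32.17 are the best per GB.
Best packing: 2×log-shipper + 2×ab-test-router + notification-fanout + metrics-collector — 31 GB, 2145 total.
No other feasible combination exceeds 2145.

2145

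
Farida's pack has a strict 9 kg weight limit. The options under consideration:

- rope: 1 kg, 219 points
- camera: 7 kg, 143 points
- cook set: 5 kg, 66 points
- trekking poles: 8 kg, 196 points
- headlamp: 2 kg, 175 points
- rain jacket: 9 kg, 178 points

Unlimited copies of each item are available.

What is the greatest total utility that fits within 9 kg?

1971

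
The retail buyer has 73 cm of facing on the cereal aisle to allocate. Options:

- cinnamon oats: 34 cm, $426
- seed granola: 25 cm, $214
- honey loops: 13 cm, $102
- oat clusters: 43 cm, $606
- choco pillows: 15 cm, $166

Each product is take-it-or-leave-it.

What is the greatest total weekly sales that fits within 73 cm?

874

Density check — oat clusters 14.09, cinnamon oats 12.53, choco pillows 11.07, seed granola 8.56 are the best per cm.
The ratio ordering already packs tightly: honey loops + oat clusters + choco pillows, 71 cm, 874.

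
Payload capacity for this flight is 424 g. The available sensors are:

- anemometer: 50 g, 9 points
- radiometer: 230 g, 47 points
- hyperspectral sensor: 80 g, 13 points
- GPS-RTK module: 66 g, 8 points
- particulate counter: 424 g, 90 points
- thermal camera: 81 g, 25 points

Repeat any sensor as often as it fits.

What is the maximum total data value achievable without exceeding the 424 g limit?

125

Taking 5×thermal camera: 405 g used, 125 in data value.
Nothing else within 424 g beats 125.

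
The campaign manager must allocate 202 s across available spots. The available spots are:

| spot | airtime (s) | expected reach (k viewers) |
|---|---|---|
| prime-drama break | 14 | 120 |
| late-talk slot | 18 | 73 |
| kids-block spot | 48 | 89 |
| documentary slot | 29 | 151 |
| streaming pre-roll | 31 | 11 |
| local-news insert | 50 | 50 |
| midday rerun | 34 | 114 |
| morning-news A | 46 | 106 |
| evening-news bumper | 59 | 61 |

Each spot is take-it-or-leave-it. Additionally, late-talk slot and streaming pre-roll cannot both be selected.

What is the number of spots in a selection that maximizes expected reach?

6

Optimal total is 653.
For example prime-drama break + late-talk slot + kids-block spot + documentary slot + midday rerun + morning-news A achieves it, using 189 s.
All optima have 6 spots.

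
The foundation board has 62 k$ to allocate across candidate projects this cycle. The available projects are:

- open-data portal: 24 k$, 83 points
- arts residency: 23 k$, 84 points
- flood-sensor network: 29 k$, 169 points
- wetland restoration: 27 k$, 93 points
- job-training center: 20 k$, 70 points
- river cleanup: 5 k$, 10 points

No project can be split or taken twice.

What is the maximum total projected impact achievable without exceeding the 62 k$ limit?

272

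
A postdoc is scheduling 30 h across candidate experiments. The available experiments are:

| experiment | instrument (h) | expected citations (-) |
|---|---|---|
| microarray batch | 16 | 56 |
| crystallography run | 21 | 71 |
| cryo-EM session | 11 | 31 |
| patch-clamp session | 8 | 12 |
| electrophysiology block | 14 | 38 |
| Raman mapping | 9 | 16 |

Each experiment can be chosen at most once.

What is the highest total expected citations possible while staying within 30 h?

94

By expected citations per h: microarray batch 3.50, crystallography run 3.38, cryo-EM session 2.82 lead.
Filling by ratio: microarray batch + cryo-EM session for 87, with 3 h left unused.
Replace cryo-EM session with electrophysiology block: the trade gains 7 net, giving 94 at 30 h.
That's the maximum — no swap from here does better than 94.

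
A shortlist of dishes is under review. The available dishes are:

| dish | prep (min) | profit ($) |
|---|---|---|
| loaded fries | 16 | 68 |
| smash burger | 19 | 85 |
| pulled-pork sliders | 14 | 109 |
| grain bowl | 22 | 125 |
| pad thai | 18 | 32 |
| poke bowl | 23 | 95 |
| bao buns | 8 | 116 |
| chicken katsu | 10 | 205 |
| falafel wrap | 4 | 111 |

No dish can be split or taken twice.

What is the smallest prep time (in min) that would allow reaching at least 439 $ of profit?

36

Minimise min subject to total profit ≥ 439.
grain bowl + chicken katsu + falafel wrap: 441 profit at 36 min.
Any bundle with less than 36 min falls short of 439.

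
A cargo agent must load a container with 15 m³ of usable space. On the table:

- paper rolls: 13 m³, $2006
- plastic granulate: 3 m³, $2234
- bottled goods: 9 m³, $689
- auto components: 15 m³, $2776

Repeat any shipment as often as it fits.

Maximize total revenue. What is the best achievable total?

11170

Ranking by ratio (revenue/m³): plastic granulate 744.67, auto components 185.07, paper rolls 154.31, bottled goods 76.56.
The ratio ordering already packs tightly: 5×plastic granulate, 15 m³, 11170.
That's the maximum — no swap from here does better than 11170.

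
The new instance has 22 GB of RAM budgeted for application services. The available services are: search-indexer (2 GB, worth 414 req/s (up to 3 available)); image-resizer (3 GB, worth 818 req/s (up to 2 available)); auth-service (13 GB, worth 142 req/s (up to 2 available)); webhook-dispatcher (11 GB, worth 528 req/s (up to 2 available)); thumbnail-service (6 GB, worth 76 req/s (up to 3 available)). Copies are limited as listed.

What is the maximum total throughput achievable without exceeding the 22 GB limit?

Density check — image-resizer 272.67, search-indexer 207.00, webhook-dispatcher 48.00 are the best per GB.
The ratio heuristic lands on 3×search-indexer + 2×image-resizer + thumbnail-service (2954) but leaves 4 GB idle.
The 8 GB tied up in search-indexer and thumbnail-service is better spent on webhook-dispatcher — total rises to 2992 (21 GB).
That's the maximum — no swap from here does better than 2992.

2992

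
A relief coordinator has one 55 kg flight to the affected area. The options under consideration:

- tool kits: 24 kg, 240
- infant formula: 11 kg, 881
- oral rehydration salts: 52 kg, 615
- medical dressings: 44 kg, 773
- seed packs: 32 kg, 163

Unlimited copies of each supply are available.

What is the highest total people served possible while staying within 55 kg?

4405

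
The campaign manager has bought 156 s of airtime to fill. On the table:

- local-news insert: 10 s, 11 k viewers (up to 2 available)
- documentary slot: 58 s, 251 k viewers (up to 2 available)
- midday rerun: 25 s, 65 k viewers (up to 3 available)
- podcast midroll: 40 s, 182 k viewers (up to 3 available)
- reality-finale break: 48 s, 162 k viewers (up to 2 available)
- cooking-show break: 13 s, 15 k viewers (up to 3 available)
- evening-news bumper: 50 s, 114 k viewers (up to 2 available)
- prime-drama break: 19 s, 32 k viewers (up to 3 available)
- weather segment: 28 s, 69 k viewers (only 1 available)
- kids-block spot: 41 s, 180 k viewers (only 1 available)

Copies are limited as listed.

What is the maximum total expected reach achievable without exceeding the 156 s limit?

The ratio heuristic lands on local-news insert + midday rerun + 3×podcast midroll (622) but leaves 1 s idle.
The 115 s tied up in local-news insert and midday rerun and 2×podcast midroll is better spent on 2×documentary slot — total rises to 684 (156 s).
Nothing else within 156 s beats 684.

684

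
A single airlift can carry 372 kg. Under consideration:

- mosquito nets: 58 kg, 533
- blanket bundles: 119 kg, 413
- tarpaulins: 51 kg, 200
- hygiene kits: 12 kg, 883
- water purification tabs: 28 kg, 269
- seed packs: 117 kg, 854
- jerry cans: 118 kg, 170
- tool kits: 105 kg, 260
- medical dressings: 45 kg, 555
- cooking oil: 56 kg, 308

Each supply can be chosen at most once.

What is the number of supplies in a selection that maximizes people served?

Best achievable people served is 3602.
mosquito nets + tarpaulins + hygiene kits + water purification tabs + seed packs + medical dressings + cooking oil hits 3602 at 367 kg.
Every optimal selection uses 7 supplies.

7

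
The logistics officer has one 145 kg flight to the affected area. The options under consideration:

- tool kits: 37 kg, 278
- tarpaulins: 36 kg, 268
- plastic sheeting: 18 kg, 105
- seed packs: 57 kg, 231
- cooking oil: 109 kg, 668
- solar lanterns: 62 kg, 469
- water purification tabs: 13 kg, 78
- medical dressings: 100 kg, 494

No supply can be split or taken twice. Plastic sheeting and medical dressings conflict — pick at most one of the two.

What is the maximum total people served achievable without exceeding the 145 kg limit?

1015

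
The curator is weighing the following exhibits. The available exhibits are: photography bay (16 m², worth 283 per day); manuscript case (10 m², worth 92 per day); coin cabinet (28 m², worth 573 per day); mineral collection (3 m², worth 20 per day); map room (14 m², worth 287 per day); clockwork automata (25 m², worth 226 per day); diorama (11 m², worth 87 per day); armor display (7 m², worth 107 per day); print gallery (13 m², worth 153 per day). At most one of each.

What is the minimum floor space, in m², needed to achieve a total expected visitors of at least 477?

28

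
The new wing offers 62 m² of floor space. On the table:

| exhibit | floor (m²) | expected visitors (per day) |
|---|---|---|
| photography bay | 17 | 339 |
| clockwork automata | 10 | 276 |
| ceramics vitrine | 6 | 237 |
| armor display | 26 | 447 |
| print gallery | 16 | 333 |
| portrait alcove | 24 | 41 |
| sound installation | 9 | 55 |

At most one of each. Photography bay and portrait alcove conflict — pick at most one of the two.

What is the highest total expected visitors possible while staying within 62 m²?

Taking the top-ratio exhibits first gives photography bay + clockwork automata + ceramics vitrine + print gallery + sound installation for 1240 (58 m²).
Replace print gallery and sound installation with armor display: the trade gains 59 net, giving 1299 at 59 m².
Every other selection either busts 62 m² or breaks a pairing rule or fails to beat 1299.

1299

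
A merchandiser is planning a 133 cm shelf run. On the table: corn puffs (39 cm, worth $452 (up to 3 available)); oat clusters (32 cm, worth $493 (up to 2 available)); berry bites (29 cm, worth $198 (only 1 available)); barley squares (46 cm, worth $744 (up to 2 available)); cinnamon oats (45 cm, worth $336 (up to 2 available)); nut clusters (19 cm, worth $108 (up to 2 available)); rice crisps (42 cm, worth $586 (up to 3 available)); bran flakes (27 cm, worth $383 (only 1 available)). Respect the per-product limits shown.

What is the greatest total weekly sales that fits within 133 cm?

Best packing: oat clusters + 2×barley squares — 124 cm, 1981 total.

1981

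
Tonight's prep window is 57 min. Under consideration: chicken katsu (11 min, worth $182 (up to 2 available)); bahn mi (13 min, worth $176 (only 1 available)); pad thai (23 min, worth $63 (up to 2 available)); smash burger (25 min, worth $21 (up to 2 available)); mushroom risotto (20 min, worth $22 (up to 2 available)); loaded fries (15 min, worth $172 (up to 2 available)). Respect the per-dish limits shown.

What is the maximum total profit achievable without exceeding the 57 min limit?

712

Ranking by ratio (profit/min): chicken katsu 16.55, bahn mi 13.54, loaded fries 11.47.
2×chicken katsu + bahn mi + loaded fries uses 50 of the 57 min and totals 712.
No other feasible combination exceeds 712.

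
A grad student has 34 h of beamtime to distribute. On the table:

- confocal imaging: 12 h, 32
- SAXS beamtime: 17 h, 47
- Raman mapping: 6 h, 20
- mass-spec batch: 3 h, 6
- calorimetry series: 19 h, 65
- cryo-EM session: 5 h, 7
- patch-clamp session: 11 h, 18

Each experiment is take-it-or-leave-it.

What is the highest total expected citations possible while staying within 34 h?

Density check — calorimetry series 3.42, Raman mapping 3.33, SAXS beamtime 2.76 are the best per h.
The ratio heuristic lands on Raman mapping + mass-spec batch + calorimetry series + cryo-EM session (98) but leaves 1 h idle.
Dropping Raman mapping and cryo-EM session frees 11 h; slotting in confocal imaging (12 h) lifts the total to 103 at 34 h.
Runner-up Raman mapping + mass-spec batch + calorimetry series + cryo-EM session tops out at 98.

103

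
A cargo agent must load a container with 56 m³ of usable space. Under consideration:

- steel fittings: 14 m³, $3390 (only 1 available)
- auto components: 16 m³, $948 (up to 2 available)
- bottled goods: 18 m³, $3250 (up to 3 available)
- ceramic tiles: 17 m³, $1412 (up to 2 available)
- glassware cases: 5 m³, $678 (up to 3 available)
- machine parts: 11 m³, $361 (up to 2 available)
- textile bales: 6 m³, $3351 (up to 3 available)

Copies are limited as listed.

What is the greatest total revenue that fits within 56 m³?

17371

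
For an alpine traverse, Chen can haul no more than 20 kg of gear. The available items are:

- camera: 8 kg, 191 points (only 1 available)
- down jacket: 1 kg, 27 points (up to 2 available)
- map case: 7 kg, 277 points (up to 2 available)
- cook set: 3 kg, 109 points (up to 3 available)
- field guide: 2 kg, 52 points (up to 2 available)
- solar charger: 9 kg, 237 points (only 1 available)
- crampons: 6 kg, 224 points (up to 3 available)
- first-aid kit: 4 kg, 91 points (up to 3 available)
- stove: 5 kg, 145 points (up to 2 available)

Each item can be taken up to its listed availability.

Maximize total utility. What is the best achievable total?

778

The ratio ordering already packs tightly: 2×map case + crampons, 20 kg, 778.
That's the maximum — no swap from here does better than 778.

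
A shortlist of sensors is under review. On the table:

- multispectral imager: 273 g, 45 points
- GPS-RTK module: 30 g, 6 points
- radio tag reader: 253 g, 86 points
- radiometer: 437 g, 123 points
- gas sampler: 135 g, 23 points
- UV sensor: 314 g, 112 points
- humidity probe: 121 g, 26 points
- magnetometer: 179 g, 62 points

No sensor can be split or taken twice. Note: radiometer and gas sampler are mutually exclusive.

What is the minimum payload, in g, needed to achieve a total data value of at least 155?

493

Look for the lowest-payload combination reaching 155.
UV sensor + magnetometer reaches 174 using 493 g.
No combination under 493 g hits 155.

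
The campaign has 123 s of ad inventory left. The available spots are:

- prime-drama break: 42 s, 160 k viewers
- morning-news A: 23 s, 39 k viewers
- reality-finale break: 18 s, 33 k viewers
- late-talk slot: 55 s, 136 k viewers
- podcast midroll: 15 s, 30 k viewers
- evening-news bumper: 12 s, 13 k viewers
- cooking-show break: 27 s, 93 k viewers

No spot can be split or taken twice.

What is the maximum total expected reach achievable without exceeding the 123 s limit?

338

By expected reach per s: prime-drama break 3.81, cooking-show break 3.44, late-talk slot 2.47 lead.
The ratio heuristic lands on prime-drama break + reality-finale break + podcast midroll + evening-news bumper + cooking-show break (329) but leaves 9 s idle.
Dropping podcast midroll frees 15 s; slotting in morning-news A (23 s) lifts the total to 338 at 122 s.
The spare 1 s is too small for any remaining spot, and no exchange beats 338.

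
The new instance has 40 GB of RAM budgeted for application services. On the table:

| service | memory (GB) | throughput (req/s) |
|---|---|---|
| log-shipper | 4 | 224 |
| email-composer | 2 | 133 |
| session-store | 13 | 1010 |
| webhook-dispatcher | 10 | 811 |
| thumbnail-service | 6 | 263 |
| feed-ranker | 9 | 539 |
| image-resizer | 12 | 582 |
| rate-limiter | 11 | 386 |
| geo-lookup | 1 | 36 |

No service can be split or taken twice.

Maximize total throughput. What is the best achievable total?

2756

By throughput per GB: webhook-dispatcher 81.10, session-store 77.69, email-composer 66.50, feed-ranker 59.89 lead.
The ratio heuristic lands on log-shipper + email-composer + session-store + webhook-dispatcher + feed-ranker + geo-lookup (2753) but leaves 1 GB idle.
The 5 GB tied up in log-shipper and geo-lookup is better spent on thumbnail-service — total rises to 2756 (40 GB).
That's the maximum — no swap from here does better than 2756.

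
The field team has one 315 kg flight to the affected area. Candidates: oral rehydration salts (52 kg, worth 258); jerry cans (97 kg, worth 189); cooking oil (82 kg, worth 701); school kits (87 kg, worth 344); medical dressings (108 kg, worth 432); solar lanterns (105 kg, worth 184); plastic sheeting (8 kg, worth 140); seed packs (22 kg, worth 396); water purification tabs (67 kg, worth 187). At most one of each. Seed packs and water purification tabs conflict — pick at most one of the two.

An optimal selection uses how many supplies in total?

Optimal total is 2013.
For example cooking oil + school kits + medical dressings + plastic sheeting + seed packs achieves it, using 307 kg.
All optima have 5 supplies.

5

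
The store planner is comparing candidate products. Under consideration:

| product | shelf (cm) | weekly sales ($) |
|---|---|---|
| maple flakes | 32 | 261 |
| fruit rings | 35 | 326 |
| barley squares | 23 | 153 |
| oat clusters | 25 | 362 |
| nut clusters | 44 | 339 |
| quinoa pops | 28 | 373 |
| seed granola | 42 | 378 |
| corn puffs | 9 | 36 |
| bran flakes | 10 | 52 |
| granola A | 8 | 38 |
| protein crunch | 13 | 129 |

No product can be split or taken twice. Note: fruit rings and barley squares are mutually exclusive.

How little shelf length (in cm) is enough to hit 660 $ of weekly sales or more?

Need the lightest bundle worth ≥ 660.
oat clusters + quinoa pops reaches 735 using 53 cm.
Any bundle with less than 53 cm falls short of 660.

53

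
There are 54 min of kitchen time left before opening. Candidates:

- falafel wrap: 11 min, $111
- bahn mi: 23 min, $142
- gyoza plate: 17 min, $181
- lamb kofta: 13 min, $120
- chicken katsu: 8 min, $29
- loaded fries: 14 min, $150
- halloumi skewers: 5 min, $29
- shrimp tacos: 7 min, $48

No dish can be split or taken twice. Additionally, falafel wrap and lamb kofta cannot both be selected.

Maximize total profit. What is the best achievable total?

Taking falafel wrap + gyoza plate + loaded fries + halloumi skewers + shrimp tacos: 54 min used, 519 in profit.
The closest alternative, gyoza plate + lamb kofta + loaded fries + shrimp tacos, reaches only 499.

519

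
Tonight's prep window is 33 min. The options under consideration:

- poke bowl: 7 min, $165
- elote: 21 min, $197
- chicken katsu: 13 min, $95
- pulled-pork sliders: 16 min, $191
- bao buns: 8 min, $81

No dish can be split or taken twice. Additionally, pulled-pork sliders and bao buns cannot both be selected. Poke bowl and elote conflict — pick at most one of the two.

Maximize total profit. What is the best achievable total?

Best packing: poke bowl + pulled-pork sliders — 23 min, 356 total.

356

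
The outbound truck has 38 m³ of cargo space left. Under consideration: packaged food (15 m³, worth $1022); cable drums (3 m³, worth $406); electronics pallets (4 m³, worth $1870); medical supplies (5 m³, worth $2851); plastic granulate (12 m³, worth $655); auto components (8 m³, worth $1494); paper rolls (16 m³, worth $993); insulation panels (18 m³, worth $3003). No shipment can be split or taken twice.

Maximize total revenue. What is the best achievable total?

9624

Taking cable drums + electronics pallets + medical supplies + auto components + insulation panels: 38 m³ used, 9624 in revenue.
Nothing else within 38 m³ beats 9624.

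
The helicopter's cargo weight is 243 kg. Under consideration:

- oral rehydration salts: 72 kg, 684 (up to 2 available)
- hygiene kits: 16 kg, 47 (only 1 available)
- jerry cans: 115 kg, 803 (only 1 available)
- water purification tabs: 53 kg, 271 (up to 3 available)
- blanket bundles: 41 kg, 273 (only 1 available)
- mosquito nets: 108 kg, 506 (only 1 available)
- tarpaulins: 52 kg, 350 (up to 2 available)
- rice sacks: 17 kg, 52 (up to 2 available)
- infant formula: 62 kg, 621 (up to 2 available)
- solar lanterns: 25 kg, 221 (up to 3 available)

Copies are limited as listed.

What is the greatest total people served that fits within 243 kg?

2210

Greedy by ratio would take oral rehydration salts + rice sacks + 2×infant formula + solar lanterns: 238 kg used, total 2199.
Dropping rice sacks and infant formula frees 79 kg; slotting in oral rehydration salts (72 kg) lifts the total to 2210 at 231 kg.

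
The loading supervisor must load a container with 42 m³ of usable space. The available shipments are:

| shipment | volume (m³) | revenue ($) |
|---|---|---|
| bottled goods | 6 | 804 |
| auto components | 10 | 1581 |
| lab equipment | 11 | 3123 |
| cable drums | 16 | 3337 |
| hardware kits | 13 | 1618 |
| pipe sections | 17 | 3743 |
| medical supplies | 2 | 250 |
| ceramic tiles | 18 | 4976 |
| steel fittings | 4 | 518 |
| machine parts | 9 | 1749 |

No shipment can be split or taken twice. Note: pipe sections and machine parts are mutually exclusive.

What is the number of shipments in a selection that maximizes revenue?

The maximum revenue within 42 m³ is 10366.
One optimal bundle: lab equipment + ceramic tiles + steel fittings + machine parts (42 m³).
All optima have 4 shipments.

4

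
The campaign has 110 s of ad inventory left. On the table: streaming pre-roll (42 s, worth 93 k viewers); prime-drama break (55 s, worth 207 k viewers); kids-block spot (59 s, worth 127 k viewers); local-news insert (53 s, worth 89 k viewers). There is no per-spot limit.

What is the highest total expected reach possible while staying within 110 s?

414

Best packing: 2×prime-drama break — 110 s, 414 total.
No other feasible combination exceeds 414.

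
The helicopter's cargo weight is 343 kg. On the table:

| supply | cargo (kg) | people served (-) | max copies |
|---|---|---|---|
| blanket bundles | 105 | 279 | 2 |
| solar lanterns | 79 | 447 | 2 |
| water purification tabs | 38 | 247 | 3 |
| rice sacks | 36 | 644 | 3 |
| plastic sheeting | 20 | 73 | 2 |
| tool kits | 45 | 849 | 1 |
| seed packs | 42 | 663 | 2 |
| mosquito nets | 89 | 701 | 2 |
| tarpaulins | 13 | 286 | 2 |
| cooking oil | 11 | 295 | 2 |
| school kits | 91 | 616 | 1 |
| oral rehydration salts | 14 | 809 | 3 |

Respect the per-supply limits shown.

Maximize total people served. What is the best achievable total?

7696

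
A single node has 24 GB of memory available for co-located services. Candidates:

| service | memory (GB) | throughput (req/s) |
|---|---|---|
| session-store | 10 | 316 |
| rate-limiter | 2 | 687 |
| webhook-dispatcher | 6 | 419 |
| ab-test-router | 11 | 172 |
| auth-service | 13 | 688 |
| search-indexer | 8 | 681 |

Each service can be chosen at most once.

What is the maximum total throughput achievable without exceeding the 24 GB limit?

2056

By throughput per GB: rate-limiter 343.50, search-indexer 85.12, webhook-dispatcher 69.83 lead.
Filling by ratio: rate-limiter + webhook-dispatcher + search-indexer for 1787, with 8 GB left unused.
Dropping webhook-dispatcher frees 6 GB; slotting in auth-service (13 GB) lifts the total to 2056 at 23 GB.
Runner-up rate-limiter + webhook-dispatcher + auth-service tops out at 1794.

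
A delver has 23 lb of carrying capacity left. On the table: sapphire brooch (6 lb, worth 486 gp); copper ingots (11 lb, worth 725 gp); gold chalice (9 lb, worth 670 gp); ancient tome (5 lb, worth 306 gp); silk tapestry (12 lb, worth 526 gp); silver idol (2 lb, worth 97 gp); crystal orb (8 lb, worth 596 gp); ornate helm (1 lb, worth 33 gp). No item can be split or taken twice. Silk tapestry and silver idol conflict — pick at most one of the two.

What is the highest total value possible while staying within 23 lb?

1752

Taking sapphire brooch + gold chalice + crystal orb: 23 lb used, 1752 in value.
An exhaustive check of the 256 subsets confirms 1752.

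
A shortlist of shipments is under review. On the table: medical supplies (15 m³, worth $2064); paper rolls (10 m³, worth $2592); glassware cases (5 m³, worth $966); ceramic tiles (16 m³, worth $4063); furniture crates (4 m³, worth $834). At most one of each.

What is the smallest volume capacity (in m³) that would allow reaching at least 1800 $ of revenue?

Need the lightest bundle worth ≥ 1800.
Taking glassware cases + furniture crates gives 1800 (≥ 1800) for 9 m³.
No combination under 9 m³ hits 1800.

9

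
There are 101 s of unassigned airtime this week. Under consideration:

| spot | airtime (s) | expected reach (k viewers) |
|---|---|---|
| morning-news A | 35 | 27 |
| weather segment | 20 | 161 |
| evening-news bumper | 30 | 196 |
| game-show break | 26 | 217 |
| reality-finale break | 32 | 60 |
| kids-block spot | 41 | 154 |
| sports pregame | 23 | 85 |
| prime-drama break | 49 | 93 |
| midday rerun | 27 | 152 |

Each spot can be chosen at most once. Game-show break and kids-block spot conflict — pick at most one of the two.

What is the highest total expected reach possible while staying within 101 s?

659

Density check — game-show break 8.35, weather segment 8.05, evening-news bumper 6.53 are the best per s.
Weather segment + evening-news bumper + game-show break + sports pregame uses 99 of the 101 s and totals 659.
Every other selection either busts 101 s or breaks a pairing rule or fails to beat 659.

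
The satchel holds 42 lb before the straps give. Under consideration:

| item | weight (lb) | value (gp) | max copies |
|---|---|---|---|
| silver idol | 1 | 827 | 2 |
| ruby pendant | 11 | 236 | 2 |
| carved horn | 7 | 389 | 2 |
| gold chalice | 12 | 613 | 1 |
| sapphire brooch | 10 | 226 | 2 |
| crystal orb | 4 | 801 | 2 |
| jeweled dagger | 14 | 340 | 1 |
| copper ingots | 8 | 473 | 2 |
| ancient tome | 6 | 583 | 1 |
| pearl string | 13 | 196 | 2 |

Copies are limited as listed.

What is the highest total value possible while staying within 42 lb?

A density-first pass picks 2×silver idol + carved horn + 2×crystal orb + 2×copper ingots + ancient tome — 5174 at 39 lb.
Dropping 2×copper ingots frees 16 lb; slotting in carved horn + gold chalice (19 lb) lifts the total to 5230 at 42 lb.

5230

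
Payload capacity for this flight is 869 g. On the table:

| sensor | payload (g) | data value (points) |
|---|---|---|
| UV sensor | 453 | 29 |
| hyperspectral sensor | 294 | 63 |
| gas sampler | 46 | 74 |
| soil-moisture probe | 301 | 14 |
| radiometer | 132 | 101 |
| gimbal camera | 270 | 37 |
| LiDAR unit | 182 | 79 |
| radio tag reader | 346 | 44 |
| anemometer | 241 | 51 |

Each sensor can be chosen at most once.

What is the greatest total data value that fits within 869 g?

317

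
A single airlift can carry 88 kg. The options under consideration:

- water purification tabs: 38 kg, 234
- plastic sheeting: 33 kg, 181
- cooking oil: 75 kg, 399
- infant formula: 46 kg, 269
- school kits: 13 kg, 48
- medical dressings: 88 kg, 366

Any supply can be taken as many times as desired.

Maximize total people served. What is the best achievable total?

Ranking by ratio (people served/kg): water purification tabs 6.16, infant formula 5.85, plastic sheeting 5.48.
The ratio heuristic lands on 2×water purification tabs (468) but leaves 12 kg idle.
Dropping water purification tabs frees 38 kg; slotting in infant formula (46 kg) lifts the total to 503 at 84 kg.
That's the maximum — no swap from here does better than 503.

503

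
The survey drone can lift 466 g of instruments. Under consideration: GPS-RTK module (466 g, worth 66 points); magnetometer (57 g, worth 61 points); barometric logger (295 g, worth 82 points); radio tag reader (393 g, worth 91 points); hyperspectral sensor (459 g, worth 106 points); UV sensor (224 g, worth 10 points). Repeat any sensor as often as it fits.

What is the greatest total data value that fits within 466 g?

By data value per g: magnetometer 1.07, barometric logger 0.28, radio tag reader 0.23 lead.
8×magnetometer uses 456 of the 466 g and totals 488.
No other feasible combination exceeds 488.

488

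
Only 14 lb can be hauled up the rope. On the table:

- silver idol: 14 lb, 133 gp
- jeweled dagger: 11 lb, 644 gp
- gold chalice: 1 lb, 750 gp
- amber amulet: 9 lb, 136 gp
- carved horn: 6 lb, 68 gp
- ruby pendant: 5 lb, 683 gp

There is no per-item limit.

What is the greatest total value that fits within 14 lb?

Taking 14×gold chalice: 14 lb used, 10500 in value.
Nothing else within 14 lb beats 10500.

10500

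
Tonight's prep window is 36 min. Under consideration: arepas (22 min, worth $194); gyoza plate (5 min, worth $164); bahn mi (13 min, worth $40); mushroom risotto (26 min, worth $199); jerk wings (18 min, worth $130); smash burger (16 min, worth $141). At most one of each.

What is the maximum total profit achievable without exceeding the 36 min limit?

363

Taking the top-ratio dishes first gives arepas + gyoza plate for 358 (27 min).
Replace arepas with mushroom risotto: the trade gains 5 net, giving 363 at 31 min.
Runner-up arepas + gyoza plate tops out at 358.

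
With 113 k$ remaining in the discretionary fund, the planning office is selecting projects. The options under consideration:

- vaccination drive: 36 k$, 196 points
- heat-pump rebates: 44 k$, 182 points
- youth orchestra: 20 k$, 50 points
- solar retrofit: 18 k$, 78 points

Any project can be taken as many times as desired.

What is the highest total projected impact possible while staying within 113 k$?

Taking 3×vaccination drive: 108 k$ used, 588 in projected impact.

588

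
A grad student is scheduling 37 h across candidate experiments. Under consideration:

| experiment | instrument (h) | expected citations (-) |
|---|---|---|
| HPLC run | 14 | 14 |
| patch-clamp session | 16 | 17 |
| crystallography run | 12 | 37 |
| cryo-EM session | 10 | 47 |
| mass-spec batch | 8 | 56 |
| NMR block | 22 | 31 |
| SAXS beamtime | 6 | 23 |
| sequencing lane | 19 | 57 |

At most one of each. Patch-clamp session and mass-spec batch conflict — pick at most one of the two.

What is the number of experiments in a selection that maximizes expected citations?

4

The maximum expected citations within 37 h is 163.
One optimal bundle: crystallography run + cryo-EM session + mass-spec batch + SAXS beamtime (36 h).
Any selection reaching 163 contains exactly 4 experiments.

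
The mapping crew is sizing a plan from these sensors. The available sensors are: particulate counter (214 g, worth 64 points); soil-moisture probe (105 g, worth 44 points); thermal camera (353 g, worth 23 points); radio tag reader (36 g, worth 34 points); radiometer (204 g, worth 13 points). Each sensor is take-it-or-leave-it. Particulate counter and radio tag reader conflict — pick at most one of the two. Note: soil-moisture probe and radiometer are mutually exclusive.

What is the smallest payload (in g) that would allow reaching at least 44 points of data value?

105

Minimise g subject to total data value ≥ 44.
Taking soil-moisture probe gives 44 (≥ 44) for 105 g.
Any bundle with less than 105 g falls short of 44.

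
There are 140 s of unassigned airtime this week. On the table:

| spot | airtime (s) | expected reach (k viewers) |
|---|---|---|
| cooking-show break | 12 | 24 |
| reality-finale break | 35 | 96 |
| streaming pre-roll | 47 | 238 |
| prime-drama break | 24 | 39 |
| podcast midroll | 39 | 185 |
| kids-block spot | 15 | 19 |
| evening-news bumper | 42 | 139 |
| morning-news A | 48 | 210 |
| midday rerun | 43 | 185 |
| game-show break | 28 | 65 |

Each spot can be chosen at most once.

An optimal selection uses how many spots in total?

3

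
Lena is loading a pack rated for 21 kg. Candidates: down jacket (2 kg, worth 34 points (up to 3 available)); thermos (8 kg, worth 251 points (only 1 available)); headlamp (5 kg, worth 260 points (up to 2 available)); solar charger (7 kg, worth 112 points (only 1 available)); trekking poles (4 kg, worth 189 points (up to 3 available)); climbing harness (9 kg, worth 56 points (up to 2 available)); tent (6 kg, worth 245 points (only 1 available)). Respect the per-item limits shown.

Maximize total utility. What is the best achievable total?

By utility per kg: headlamp 52.00, trekking poles 47.25, tent 40.83 lead.
The ratio heuristic lands on down jacket + 2×headlamp + 2×trekking poles (932) but leaves 1 kg idle.
Dropping down jacket and trekking poles frees 6 kg; slotting in tent (6 kg) lifts the total to 954 at 20 kg.
The spare 1 kg is too small for any remaining item, and no exchange beats 954.

954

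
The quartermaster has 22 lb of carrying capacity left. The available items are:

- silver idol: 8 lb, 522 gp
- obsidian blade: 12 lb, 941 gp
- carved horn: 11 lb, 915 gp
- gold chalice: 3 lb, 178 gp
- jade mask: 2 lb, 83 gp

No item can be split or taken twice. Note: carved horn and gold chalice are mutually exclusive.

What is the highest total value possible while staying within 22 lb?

1546

Ranking by ratio (value/lb): carved horn 83.18, obsidian blade 78.42, silver idol 65.25.
Silver idol + obsidian blade + jade mask uses 22 of the 22 lb and totals 1546.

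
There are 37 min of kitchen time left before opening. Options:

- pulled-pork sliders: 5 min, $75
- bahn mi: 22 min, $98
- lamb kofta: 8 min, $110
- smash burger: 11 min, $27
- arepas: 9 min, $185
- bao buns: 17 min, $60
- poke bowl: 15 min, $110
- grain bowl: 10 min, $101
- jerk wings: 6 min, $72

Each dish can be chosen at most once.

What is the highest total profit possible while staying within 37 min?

480

The ratio heuristic lands on pulled-pork sliders + lamb kofta + arepas + jerk wings (442) but leaves 9 min idle.
Dropping jerk wings frees 6 min; slotting in poke bowl (15 min) lifts the total to 480 at 37 min.
The closest alternative, pulled-pork sliders + lamb kofta + arepas + grain bowl, reaches only 471.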